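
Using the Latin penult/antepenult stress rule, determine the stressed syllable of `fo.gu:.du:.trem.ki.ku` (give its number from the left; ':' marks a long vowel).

4

Classical Latin: stress the penult if heavy (long vowel or closed), else the antepenult.
Weights: 4 trem H, 5 ki L, 6 ku L.
The penult (syllable 5, ki) is light, so stress falls on the antepenult (syllable 4, trem).
Stress on syllable 4: fo.gu:.du:.ˈtrem.ki.ku.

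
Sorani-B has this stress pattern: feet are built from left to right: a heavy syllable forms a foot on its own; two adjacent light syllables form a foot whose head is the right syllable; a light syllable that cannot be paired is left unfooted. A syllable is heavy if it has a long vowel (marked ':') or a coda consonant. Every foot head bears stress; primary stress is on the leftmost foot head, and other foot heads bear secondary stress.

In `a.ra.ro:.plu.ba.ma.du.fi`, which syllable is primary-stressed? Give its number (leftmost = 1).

2

Weights: 1 a L, 2 ra L, 3 ro: H, 4 plu L, 5 ba L, 6 ma L, 7 du L, 8 fi L.
Parse left to right (heavy = foot alone; LL = one foot; stranded L unfooted): (a.ˈra) (ˈro:) (plu.ˈba) (ma.ˈdu) fi.
Foot heads: 2, 3, 5, 7.
Primary stress on the leftmost head = syllable 2.
Primary stress: syllable 2 → a.ˈra.ro:.plu.ba.ma.du.fi.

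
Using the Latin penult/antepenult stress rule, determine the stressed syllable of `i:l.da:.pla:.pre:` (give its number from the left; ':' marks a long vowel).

3

Classical Latin: stress the penult if heavy (long vowel or closed), else the antepenult.
Weights: 2 da: H, 3 pla: H, 4 pre: H.
The penult (syllable 3, pla:) is heavy, so it takes stress.
Stress on syllable 3: i:l.da:.ˈpla:.pre:.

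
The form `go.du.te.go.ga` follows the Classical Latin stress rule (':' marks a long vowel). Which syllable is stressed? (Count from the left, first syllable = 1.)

Classical Latin: stress the penult if heavy (long vowel or closed), else the antepenult.
Weights: 3 te L, 4 go L, 5 ga L.
The penult (syllable 4, go) is light, so stress falls on the antepenult (syllable 3, te).
Stress on syllable 3: go.du.ˈte.go.ga.

3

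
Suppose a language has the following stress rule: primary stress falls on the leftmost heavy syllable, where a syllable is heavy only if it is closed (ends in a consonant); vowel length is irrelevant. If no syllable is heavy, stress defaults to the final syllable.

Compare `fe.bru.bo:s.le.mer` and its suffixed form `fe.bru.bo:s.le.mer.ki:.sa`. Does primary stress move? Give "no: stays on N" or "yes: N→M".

no: stays on 3

Base `fe.bru.bo:s.le.mer` (5 syllables):
  Weights: 1 fe L, 2 bru L, 3 bo:s H, 4 le L, 5 mer H.
  Heavy syllables in the domain: 3, 5. The leftmost is syllable 3 (bo:s).
  → primary stress on syllable 3.
Suffixed `fe.bru.bo:s.le.mer.ki:.sa` (7 syllables):
  Weights: 1 fe L, 2 bru L, 3 bo:s H, 4 le L, 5 mer H, 6 ki: L, 7 sa L.
  Heavy syllables in the domain: 3, 5. The leftmost is syllable 3 (bo:s).
  → primary stress on syllable 3.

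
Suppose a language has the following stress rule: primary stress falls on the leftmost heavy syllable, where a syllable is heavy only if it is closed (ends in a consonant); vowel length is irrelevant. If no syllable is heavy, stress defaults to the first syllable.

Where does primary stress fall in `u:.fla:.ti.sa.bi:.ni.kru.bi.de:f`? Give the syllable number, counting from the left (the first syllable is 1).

Weights: 1 u: L, 2 fla: L, 3 ti L, 4 sa L, 5 bi: L, 6 ni L, 7 kru L, 8 bi L, 9 de:f H.
Heavy syllables in the domain: 9. The leftmost is syllable 9 (de:f).
Primary stress: syllable 9 → u:.fla:.ti.sa.bi:.ni.kru.bi.ˈde:f.

9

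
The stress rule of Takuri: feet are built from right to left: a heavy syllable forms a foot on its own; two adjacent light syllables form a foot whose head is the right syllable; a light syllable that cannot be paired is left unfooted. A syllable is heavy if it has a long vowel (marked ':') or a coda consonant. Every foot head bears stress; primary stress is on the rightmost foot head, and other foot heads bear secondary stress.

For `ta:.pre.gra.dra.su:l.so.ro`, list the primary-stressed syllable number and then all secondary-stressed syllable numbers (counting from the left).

Weights: 1 ta: H, 2 pre L, 3 gra L, 4 dra L, 5 su:l H, 6 so L, 7 ro L.
Parse right to left (heavy = foot alone; LL = one foot; stranded L unfooted): (ˈta:) pre (gra.ˈdra) (ˈsu:l) (so.ˈro).
Foot heads: 1, 4, 5, 7.
Primary stress on the rightmost head = syllable 7.
Secondary stress on 1, 4, 5: ˌta:.pre.gra.ˌdra.ˌsu:l.so.ˈro.

primary 7, secondary 1, 4, 5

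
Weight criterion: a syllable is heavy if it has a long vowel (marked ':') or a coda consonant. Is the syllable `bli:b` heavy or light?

heavy

`bli:b`: long vowel, closed (coda /b/). Long vowel and closed → heavy.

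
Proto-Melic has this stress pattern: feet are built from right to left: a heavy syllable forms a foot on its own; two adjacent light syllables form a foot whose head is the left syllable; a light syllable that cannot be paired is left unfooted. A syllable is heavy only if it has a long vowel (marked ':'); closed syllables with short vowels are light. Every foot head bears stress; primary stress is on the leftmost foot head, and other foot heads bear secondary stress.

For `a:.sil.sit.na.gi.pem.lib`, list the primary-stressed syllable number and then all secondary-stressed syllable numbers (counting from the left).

primary 1, secondary 2, 4, 6

Weights: 1 a: H, 2 sil L, 3 sit L, 4 na L, 5 gi L, 6 pem L, 7 lib L.
Parse right to left (heavy = foot alone; LL = one foot; stranded L unfooted): (ˈa:) (ˈsil.sit) (ˈna.gi) (ˈpem.lib).
Foot heads: 1, 2, 4, 6.
Primary stress on the leftmost head = syllable 1.
Secondary stress on 2, 4, 6: ˈa:.ˌsil.sit.ˌna.gi.ˌpem.lib.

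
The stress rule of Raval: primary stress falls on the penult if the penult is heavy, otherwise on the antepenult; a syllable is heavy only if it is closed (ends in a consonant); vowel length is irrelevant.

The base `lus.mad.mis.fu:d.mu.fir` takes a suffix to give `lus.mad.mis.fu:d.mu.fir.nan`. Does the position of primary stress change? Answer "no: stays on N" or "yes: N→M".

yes: 4→6

Base `lus.mad.mis.fu:d.mu.fir` (6 syllables):
  Weights: 4 fu:d H, 5 mu L, 6 fir H.
  The penult (syllable 5, mu) is light, so stress falls on the antepenult (syllable 4, fu:d).
  → primary stress on syllable 4.
Suffixed `lus.mad.mis.fu:d.mu.fir.nan` (7 syllables):
  Weights: 5 mu L, 6 fir H, 7 nan H.
  The penult (syllable 6, fir) is heavy, so it takes stress.
  → primary stress on syllable 6.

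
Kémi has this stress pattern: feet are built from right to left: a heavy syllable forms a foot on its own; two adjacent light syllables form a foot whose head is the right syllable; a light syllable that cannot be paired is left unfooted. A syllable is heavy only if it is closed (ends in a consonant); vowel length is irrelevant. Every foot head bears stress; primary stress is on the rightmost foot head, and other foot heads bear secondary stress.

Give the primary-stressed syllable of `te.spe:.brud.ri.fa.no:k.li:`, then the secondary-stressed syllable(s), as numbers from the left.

Weights: 1 te L, 2 spe: L, 3 brud H, 4 ri L, 5 fa L, 6 no:k H, 7 li: L.
Parse right to left (heavy = foot alone; LL = one foot; stranded L unfooted): (te.ˈspe:) (ˈbrud) (ri.ˈfa) (ˈno:k) li:.
Foot heads: 2, 3, 5, 6.
Primary stress on the rightmost head = syllable 6.
Secondary stress on 2, 3, 5: te.ˌspe:.ˌbrud.ri.ˌfa.ˈno:k.li:.

primary 6, secondary 2, 3, 5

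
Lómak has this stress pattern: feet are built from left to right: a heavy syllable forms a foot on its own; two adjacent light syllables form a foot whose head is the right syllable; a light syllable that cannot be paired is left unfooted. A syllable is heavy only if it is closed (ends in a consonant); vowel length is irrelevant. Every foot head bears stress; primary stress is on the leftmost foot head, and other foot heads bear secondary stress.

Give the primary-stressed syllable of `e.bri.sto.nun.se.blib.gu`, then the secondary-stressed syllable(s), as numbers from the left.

Weights: 1 e L, 2 bri L, 3 sto L, 4 nun H, 5 se L, 6 blib H, 7 gu L.
Parse left to right (heavy = foot alone; LL = one foot; stranded L unfooted): (e.ˈbri) sto (ˈnun) se (ˈblib) gu.
Foot heads: 2, 4, 6.
Primary stress on the leftmost head = syllable 2.
Secondary stress on 4, 6: e.ˈbri.sto.ˌnun.se.ˌblib.gu.

primary 2, secondary 4, 6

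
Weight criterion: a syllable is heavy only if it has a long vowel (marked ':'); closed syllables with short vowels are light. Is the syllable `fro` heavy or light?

light

`fro`: short vowel, open (no coda). Short vowel → light.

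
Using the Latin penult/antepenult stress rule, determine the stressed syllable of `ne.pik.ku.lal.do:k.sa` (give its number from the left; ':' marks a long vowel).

Classical Latin: stress the penult if heavy (long vowel or closed), else the antepenult.
Weights: 4 lal H, 5 do:k H, 6 sa L.
The penult (syllable 5, do:k) is heavy, so it takes stress.
Stress on syllable 5: ne.pik.ku.lal.ˈdo:k.sa.

5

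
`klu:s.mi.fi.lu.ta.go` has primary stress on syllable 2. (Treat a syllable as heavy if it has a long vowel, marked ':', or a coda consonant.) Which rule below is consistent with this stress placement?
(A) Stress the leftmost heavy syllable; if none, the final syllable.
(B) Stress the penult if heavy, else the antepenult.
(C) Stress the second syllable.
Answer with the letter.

Rule A → syllable 1 (observed: 2).
Rule B → syllable 4 (observed: 2).
Rule C → syllable 2 ✓.

C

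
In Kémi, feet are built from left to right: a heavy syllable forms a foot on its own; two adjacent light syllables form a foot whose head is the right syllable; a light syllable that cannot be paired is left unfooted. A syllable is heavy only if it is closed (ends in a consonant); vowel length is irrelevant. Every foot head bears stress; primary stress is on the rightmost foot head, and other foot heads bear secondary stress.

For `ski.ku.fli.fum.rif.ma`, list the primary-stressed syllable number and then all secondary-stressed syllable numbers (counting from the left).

Weights: 1 ski L, 2 ku L, 3 fli L, 4 fum H, 5 rif H, 6 ma L.
Parse left to right (heavy = foot alone; LL = one foot; stranded L unfooted): (ski.ˈku) fli (ˈfum) (ˈrif) ma.
Foot heads: 2, 4, 5.
Primary stress on the rightmost head = syllable 5.
Secondary stress on 2, 4: ski.ˌku.fli.ˌfum.ˈrif.ma.

primary 5, secondary 2, 4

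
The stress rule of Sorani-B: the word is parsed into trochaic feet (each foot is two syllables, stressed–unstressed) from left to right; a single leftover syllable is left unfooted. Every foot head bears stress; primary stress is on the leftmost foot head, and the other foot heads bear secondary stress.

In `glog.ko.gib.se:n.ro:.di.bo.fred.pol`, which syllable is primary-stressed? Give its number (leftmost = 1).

Parse left to right into trochaic (ˈσσ) feet: (ˈglog.ko) (ˈgib.se:n) (ˈro:.di) (ˈbo.fred) pol. Syllable 9 is left unfooted.
Foot heads (stressed positions): 1, 3, 5, 7.
End Rule Leftmost: primary stress on the leftmost head = syllable 1.
Primary stress: syllable 1 → ˈglog.ko.gib.se:n.ro:.di.bo.fred.pol.

1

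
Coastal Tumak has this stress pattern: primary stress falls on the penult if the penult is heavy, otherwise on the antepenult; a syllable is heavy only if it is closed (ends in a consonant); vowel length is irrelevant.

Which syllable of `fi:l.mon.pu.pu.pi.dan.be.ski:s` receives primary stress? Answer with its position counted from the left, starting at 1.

6

Weights: 6 dan H, 7 be L, 8 ski:s H.
The penult (syllable 7, be) is light, so stress falls on the antepenult (syllable 6, dan).
Primary stress: syllable 6 → fi:l.mon.pu.pu.pi.ˈdan.be.ski:s.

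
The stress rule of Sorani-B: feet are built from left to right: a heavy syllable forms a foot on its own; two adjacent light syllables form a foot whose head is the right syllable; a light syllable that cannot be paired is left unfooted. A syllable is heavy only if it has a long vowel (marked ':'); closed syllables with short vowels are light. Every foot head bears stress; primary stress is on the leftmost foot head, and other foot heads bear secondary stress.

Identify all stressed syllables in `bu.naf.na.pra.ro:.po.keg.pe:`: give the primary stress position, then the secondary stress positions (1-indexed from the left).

Weights: 1 bu L, 2 naf L, 3 na L, 4 pra L, 5 ro: H, 6 po L, 7 keg L, 8 pe: H.
Parse left to right (heavy = foot alone; LL = one foot; stranded L unfooted): (bu.ˈnaf) (na.ˈpra) (ˈro:) (po.ˈkeg) (ˈpe:).
Foot heads: 2, 4, 5, 7, 8.
Primary stress on the leftmost head = syllable 2.
Secondary stress on 4, 5, 7, 8: bu.ˈnaf.na.ˌpra.ˌro:.po.ˌkeg.ˌpe:.

primary 2, secondary 4, 5, 7, 8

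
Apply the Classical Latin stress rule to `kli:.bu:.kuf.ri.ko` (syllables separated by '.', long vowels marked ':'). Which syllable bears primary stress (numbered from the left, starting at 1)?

Classical Latin: stress the penult if heavy (long vowel or closed), else the antepenult.
Weights: 3 kuf H, 4 ri L, 5 ko L.
The penult (syllable 4, ri) is light, so stress falls on the antepenult (syllable 3, kuf).
Stress on syllable 3: kli:.bu:.ˈkuf.ri.ko.

3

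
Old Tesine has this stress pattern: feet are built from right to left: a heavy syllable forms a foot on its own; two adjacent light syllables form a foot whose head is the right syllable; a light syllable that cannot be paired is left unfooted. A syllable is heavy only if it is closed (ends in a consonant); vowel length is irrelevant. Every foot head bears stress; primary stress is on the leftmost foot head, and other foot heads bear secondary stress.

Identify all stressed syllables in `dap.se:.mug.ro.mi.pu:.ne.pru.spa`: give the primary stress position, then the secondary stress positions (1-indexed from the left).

Weights: 1 dap H, 2 se: L, 3 mug H, 4 ro L, 5 mi L, 6 pu: L, 7 ne L, 8 pru L, 9 spa L.
Parse right to left (heavy = foot alone; LL = one foot; stranded L unfooted): (ˈdap) se: (ˈmug) (ro.ˈmi) (pu:.ˈne) (pru.ˈspa).
Foot heads: 1, 3, 5, 7, 9.
Primary stress on the leftmost head = syllable 1.
Secondary stress on 3, 5, 7, 9: ˈdap.se:.ˌmug.ro.ˌmi.pu:.ˌne.pru.ˌspa.

primary 1, secondary 3, 5, 7, 9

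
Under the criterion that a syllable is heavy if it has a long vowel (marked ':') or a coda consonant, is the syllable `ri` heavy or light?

`ri`: short vowel, open (no coda). Short vowel, open → light.

light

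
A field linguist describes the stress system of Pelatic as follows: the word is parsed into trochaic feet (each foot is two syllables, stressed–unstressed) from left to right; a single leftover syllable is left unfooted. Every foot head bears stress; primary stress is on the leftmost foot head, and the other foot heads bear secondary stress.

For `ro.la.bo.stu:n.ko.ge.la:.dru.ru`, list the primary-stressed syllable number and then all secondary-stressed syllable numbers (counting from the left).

Parse left to right into trochaic (ˈσσ) feet: (ˈro.la) (ˈbo.stu:n) (ˈko.ge) (ˈla:.dru) ru. Syllable 9 is left unfooted.
Foot heads (stressed positions): 1, 3, 5, 7.
End Rule Leftmost: primary stress on the leftmost head = syllable 1.
Secondary stress on 3, 5, 7: ˈro.la.ˌbo.stu:n.ˌko.ge.ˌla:.dru.ru.

primary 1, secondary 3, 5, 7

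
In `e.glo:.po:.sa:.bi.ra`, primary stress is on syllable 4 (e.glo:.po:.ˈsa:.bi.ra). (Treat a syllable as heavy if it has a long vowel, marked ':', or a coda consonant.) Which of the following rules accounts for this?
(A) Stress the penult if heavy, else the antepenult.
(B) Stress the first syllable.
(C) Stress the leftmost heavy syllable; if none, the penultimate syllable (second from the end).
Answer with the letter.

A

Rule A → syllable 4 ✓.
Rule B → syllable 1 (observed: 4).
Rule C → syllable 2 (observed: 4).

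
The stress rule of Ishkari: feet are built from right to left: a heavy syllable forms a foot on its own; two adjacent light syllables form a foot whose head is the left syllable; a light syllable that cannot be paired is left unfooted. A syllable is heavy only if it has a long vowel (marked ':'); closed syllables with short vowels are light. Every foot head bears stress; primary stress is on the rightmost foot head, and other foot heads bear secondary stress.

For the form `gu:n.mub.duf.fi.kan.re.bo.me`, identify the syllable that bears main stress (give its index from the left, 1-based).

Weights: 1 gu:n H, 2 mub L, 3 duf L, 4 fi L, 5 kan L, 6 re L, 7 bo L, 8 me L.
Parse right to left (heavy = foot alone; LL = one foot; stranded L unfooted): (ˈgu:n) mub (ˈduf.fi) (ˈkan.re) (ˈbo.me).
Foot heads: 1, 3, 5, 7.
Primary stress on the rightmost head = syllable 7.
Primary stress: syllable 7 → gu:n.mub.duf.fi.kan.re.ˈbo.me.

7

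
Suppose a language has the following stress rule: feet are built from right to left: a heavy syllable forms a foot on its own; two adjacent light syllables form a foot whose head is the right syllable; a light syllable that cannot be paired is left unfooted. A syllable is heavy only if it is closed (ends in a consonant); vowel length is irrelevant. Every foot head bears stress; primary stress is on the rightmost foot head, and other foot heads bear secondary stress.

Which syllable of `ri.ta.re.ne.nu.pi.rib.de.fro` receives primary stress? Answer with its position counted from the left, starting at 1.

Weights: 1 ri L, 2 ta L, 3 re L, 4 ne L, 5 nu L, 6 pi L, 7 rib H, 8 de L, 9 fro L.
Parse right to left (heavy = foot alone; LL = one foot; stranded L unfooted): (ri.ˈta) (re.ˈne) (nu.ˈpi) (ˈrib) (de.ˈfro).
Foot heads: 2, 4, 6, 7, 9.
Primary stress on the rightmost head = syllable 9.
Primary stress: syllable 9 → ri.ta.re.ne.nu.pi.rib.de.ˈfro.

9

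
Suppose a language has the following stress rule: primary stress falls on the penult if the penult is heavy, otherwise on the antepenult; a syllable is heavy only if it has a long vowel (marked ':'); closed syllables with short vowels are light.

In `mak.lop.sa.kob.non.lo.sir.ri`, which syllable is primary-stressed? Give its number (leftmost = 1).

Weights: 6 lo L, 7 sir L, 8 ri L.
The penult (syllable 7, sir) is light, so stress falls on the antepenult (syllable 6, lo).
Primary stress: syllable 6 → mak.lop.sa.kob.non.ˈlo.sir.ri.

6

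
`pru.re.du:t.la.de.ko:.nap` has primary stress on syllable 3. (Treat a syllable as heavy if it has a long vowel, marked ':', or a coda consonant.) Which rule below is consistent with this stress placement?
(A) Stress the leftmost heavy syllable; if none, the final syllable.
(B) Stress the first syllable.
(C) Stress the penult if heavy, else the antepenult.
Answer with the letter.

A

Rule A → syllable 3 ✓.
Rule B → syllable 1 (observed: 3).
Rule C → syllable 6 (observed: 3).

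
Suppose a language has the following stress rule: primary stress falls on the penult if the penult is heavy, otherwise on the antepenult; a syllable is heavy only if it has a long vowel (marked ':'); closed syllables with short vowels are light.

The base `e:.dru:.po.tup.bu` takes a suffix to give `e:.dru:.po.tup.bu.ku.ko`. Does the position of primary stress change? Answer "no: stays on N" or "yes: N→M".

Base `e:.dru:.po.tup.bu` (5 syllables):
  Weights: 3 po L, 4 tup L, 5 bu L.
  The penult (syllable 4, tup) is light, so stress falls on the antepenult (syllable 3, po).
  → primary stress on syllable 3.
Suffixed `e:.dru:.po.tup.bu.ku.ko` (7 syllables):
  Weights: 5 bu L, 6 ku L, 7 ko L.
  The penult (syllable 6, ku) is light, so stress falls on the antepenult (syllable 5, bu).
  → primary stress on syllable 5.

yes: 3→5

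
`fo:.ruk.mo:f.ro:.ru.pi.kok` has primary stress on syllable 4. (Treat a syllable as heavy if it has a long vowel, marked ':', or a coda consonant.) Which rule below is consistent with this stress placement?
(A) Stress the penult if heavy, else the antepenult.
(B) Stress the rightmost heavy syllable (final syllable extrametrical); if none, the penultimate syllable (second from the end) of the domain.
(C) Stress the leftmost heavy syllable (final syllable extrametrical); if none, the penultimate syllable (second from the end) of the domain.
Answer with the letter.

Rule A → syllable 5 (observed: 4).
Rule B → syllable 4 ✓.
Rule C → syllable 1 (observed: 4).

B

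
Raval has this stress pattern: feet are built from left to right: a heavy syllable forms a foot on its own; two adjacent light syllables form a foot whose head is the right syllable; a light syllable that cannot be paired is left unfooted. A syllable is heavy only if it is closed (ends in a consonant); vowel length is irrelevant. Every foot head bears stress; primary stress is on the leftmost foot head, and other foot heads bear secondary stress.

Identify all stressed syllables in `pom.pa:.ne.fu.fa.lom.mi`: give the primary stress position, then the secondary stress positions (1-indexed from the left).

Weights: 1 pom H, 2 pa: L, 3 ne L, 4 fu L, 5 fa L, 6 lom H, 7 mi L.
Parse left to right (heavy = foot alone; LL = one foot; stranded L unfooted): (ˈpom) (pa:.ˈne) (fu.ˈfa) (ˈlom) mi.
Foot heads: 1, 3, 5, 6.
Primary stress on the leftmost head = syllable 1.
Secondary stress on 3, 5, 6: ˈpom.pa:.ˌne.fu.ˌfa.ˌlom.mi.

primary 1, secondary 3, 5, 6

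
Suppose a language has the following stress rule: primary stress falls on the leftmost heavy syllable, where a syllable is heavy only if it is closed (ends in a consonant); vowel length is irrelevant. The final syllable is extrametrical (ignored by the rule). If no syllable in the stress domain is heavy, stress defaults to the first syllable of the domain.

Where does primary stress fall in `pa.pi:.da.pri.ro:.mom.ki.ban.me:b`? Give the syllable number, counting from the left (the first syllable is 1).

The final syllable (9, me:b) is extrametrical; the stress domain is syllables 1–8.
Weights: 1 pa L, 2 pi: L, 3 da L, 4 pri L, 5 ro: L, 6 mom H, 7 ki L, 8 ban H.
Heavy syllables in the domain: 6, 8. The leftmost is syllable 6 (mom).
Primary stress: syllable 6 → pa.pi:.da.pri.ro:.ˈmom.ki.ban.me:b.

6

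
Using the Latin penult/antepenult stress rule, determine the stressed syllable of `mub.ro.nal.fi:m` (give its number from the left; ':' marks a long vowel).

3

Classical Latin: stress the penult if heavy (long vowel or closed), else the antepenult.
Weights: 2 ro L, 3 nal H, 4 fi:m H.
The penult (syllable 3, nal) is heavy, so it takes stress.
Stress on syllable 3: mub.ro.ˈnal.fi:m.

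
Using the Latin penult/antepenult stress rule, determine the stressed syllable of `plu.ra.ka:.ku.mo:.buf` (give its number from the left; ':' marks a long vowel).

5

Classical Latin: stress the penult if heavy (long vowel or closed), else the antepenult.
Weights: 4 ku L, 5 mo: H, 6 buf H.
The penult (syllable 5, mo:) is heavy, so it takes stress.
Stress on syllable 5: plu.ra.ka:.ku.ˈmo:.buf.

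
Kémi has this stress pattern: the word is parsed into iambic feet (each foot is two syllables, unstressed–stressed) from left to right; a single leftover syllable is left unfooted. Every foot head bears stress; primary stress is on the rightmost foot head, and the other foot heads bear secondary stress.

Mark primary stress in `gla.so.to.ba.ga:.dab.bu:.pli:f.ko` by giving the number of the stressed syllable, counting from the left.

8

Parse left to right into iambic (σˈσ) feet: (gla.ˈso) (to.ˈba) (ga:.ˈdab) (bu:.ˈpli:f) ko. Syllable 9 is left unfooted.
Foot heads (stressed positions): 2, 4, 6, 8.
End Rule Rightmost: primary stress on the rightmost head = syllable 8.
Primary stress: syllable 8 → gla.so.to.ba.ga:.dab.bu:.ˈpli:f.ko.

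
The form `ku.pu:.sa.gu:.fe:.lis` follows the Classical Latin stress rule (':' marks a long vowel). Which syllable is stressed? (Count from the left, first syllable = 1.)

5

Classical Latin: stress the penult if heavy (long vowel or closed), else the antepenult.
Weights: 4 gu: H, 5 fe: H, 6 lis H.
The penult (syllable 5, fe:) is heavy, so it takes stress.
Stress on syllable 5: ku.pu:.sa.gu:.ˈfe:.lis.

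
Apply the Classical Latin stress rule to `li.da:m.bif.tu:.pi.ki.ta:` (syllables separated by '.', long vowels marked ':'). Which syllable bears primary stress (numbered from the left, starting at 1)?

5

Classical Latin: stress the penult if heavy (long vowel or closed), else the antepenult.
Weights: 5 pi L, 6 ki L, 7 ta: H.
The penult (syllable 6, ki) is light, so stress falls on the antepenult (syllable 5, pi).
Stress on syllable 5: li.da:m.bif.tu:.ˈpi.ki.ta:.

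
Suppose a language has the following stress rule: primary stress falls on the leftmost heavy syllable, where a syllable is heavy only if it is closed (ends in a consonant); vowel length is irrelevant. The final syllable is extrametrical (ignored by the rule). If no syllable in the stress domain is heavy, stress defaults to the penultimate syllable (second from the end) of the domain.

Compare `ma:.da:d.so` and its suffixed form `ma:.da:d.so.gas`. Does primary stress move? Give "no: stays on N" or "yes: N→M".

Base `ma:.da:d.so` (3 syllables):
  The final syllable (3, so) is extrametrical; the stress domain is syllables 1–2.
  Weights: 1 ma: L, 2 da:d H.
  Heavy syllables in the domain: 2. The leftmost is syllable 2 (da:d).
  → primary stress on syllable 2.
Suffixed `ma:.da:d.so.gas` (4 syllables):
  The final syllable (4, gas) is extrametrical; the stress domain is syllables 1–3.
  Weights: 1 ma: L, 2 da:d H, 3 so L.
  Heavy syllables in the domain: 2. The leftmost is syllable 2 (da:d).
  → primary stress on syllable 2.

no: stays on 2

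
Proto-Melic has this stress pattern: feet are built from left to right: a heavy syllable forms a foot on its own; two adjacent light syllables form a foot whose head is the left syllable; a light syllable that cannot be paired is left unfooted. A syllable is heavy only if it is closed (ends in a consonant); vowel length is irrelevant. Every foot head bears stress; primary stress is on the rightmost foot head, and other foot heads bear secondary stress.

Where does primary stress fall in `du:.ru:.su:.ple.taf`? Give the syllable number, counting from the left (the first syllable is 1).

Weights: 1 du: L, 2 ru: L, 3 su: L, 4 ple L, 5 taf H.
Parse left to right (heavy = foot alone; LL = one foot; stranded L unfooted): (ˈdu:.ru:) (ˈsu:.ple) (ˈtaf).
Foot heads: 1, 3, 5.
Primary stress on the rightmost head = syllable 5.
Primary stress: syllable 5 → du:.ru:.su:.ple.ˈtaf.

5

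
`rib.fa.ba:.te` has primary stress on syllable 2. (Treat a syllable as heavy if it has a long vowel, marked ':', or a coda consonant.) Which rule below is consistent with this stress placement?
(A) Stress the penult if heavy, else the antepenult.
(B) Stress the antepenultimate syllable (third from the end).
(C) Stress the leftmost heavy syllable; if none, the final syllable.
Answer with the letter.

B

Rule A → syllable 3 (observed: 2).
Rule B → syllable 2 ✓.
Rule C → syllable 1 (observed: 2).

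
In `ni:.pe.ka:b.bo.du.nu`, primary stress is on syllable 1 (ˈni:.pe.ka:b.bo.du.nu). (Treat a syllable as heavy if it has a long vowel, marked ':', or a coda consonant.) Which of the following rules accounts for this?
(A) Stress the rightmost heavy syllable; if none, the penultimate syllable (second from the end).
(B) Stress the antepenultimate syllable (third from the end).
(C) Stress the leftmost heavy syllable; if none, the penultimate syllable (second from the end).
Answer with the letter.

Rule A → syllable 3 (observed: 1).
Rule B → syllable 4 (observed: 1).
Rule C → syllable 1 ✓.

C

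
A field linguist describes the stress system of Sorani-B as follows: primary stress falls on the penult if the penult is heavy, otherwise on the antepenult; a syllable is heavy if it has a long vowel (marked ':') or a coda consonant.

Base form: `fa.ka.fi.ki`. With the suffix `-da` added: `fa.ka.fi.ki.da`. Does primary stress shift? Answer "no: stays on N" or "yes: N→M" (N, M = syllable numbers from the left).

Base `fa.ka.fi.ki` (4 syllables):
  Weights: 2 ka L, 3 fi L, 4 ki L.
  The penult (syllable 3, fi) is light, so stress falls on the antepenult (syllable 2, ka).
  → primary stress on syllable 2.
Suffixed `fa.ka.fi.ki.da` (5 syllables):
  Weights: 3 fi L, 4 ki L, 5 da L.
  The penult (syllable 4, ki) is light, so stress falls on the antepenult (syllable 3, fi).
  → primary stress on syllable 3.

yes: 2→3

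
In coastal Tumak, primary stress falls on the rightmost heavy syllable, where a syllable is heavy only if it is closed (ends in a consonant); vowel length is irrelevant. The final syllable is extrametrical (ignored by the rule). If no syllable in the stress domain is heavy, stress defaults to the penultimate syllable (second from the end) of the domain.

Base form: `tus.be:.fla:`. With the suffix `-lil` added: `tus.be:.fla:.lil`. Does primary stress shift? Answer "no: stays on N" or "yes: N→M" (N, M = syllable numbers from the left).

no: stays on 1

Base `tus.be:.fla:` (3 syllables):
  The final syllable (3, fla:) is extrametrical; the stress domain is syllables 1–2.
  Weights: 1 tus H, 2 be: L.
  Heavy syllables in the domain: 1. The rightmost is syllable 1 (tus).
  → primary stress on syllable 1.
Suffixed `tus.be:.fla:.lil` (4 syllables):
  The final syllable (4, lil) is extrametrical; the stress domain is syllables 1–3.
  Weights: 1 tus H, 2 be: L, 3 fla: L.
  Heavy syllables in the domain: 1. The rightmost is syllable 1 (tus).
  → primary stress on syllable 1.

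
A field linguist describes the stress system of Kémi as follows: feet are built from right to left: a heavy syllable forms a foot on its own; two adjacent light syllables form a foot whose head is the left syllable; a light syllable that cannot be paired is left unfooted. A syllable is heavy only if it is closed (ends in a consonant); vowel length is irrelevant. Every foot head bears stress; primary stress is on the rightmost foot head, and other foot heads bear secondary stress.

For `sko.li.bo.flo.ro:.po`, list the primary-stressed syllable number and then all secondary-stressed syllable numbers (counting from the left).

Weights: 1 sko L, 2 li L, 3 bo L, 4 flo L, 5 ro: L, 6 po L.
Parse right to left (heavy = foot alone; LL = one foot; stranded L unfooted): (ˈsko.li) (ˈbo.flo) (ˈro:.po).
Foot heads: 1, 3, 5.
Primary stress on the rightmost head = syllable 5.
Secondary stress on 1, 3: ˌsko.li.ˌbo.flo.ˈro:.po.

primary 5, secondary 1, 3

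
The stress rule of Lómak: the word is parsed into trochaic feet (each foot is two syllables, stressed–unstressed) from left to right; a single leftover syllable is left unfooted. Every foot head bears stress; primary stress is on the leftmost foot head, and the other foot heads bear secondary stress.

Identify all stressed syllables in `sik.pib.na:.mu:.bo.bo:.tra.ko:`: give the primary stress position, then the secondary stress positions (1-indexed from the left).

primary 1, secondary 3, 5, 7

Parse left to right into trochaic (ˈσσ) feet: (ˈsik.pib) (ˈna:.mu:) (ˈbo.bo:) (ˈtra.ko:).
Foot heads (stressed positions): 1, 3, 5, 7.
End Rule Leftmost: primary stress on the leftmost head = syllable 1.
Secondary stress on 3, 5, 7: ˈsik.pib.ˌna:.mu:.ˌbo.bo:.ˌtra.ko:.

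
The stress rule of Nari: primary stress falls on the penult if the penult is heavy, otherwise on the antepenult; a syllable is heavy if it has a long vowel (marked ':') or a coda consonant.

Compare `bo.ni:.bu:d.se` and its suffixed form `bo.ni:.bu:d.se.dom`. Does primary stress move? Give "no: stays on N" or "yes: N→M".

Base `bo.ni:.bu:d.se` (4 syllables):
  Weights: 2 ni: H, 3 bu:d H, 4 se L.
  The penult (syllable 3, bu:d) is heavy, so it takes stress.
  → primary stress on syllable 3.
Suffixed `bo.ni:.bu:d.se.dom` (5 syllables):
  Weights: 3 bu:d H, 4 se L, 5 dom H.
  The penult (syllable 4, se) is light, so stress falls on the antepenult (syllable 3, bu:d).
  → primary stress on syllable 3.

no: stays on 3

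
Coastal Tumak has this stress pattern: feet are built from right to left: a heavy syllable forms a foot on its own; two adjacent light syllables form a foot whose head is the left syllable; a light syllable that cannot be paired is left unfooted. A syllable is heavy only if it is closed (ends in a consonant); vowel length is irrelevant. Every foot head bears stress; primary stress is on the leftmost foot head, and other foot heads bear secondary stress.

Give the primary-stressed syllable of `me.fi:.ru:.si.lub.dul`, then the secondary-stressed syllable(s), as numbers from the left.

primary 1, secondary 3, 5, 6

Weights: 1 me L, 2 fi: L, 3 ru: L, 4 si L, 5 lub H, 6 dul H.
Parse right to left (heavy = foot alone; LL = one foot; stranded L unfooted): (ˈme.fi:) (ˈru:.si) (ˈlub) (ˈdul).
Foot heads: 1, 3, 5, 6.
Primary stress on the leftmost head = syllable 1.
Secondary stress on 3, 5, 6: ˈme.fi:.ˌru:.si.ˌlub.ˌdul.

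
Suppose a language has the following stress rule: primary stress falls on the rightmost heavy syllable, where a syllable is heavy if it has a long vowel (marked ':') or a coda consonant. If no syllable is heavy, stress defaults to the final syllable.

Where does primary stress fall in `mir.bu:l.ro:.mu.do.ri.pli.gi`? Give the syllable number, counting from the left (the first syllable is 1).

Weights: 1 mir H, 2 bu:l H, 3 ro: H, 4 mu L, 5 do L, 6 ri L, 7 pli L, 8 gi L.
Heavy syllables in the domain: 1, 2, 3. The rightmost is syllable 3 (ro:).
Primary stress: syllable 3 → mir.bu:l.ˈro:.mu.do.ri.pli.gi.

3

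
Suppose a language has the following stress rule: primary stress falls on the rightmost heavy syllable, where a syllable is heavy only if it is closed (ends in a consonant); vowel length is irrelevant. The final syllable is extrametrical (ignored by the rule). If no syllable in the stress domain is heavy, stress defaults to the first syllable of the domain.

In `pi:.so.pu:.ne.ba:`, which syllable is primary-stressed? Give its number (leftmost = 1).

1

The final syllable (5, ba:) is extrametrical; the stress domain is syllables 1–4.
Weights: 1 pi: L, 2 so L, 3 pu: L, 4 ne L.
No heavy syllable in the domain; default to the first syllable of the domain = syllable 1.
Primary stress: syllable 1 → ˈpi:.so.pu:.ne.ba:.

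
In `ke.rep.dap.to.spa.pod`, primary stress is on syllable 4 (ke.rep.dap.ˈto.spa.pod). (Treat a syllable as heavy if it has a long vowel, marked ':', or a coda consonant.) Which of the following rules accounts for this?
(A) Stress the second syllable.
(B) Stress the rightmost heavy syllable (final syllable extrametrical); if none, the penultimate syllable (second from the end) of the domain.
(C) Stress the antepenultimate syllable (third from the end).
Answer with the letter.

Rule A → syllable 2 (observed: 4).
Rule B → syllable 3 (observed: 4).
Rule C → syllable 4 ✓.

C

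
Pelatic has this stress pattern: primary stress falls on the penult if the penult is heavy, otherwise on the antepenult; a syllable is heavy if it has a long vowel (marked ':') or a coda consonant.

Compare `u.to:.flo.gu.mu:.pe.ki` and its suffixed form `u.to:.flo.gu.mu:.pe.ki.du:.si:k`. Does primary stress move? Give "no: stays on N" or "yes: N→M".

Base `u.to:.flo.gu.mu:.pe.ki` (7 syllables):
  Weights: 5 mu: H, 6 pe L, 7 ki L.
  The penult (syllable 6, pe) is light, so stress falls on the antepenult (syllable 5, mu:).
  → primary stress on syllable 5.
Suffixed `u.to:.flo.gu.mu:.pe.ki.du:.si:k` (9 syllables):
  Weights: 7 ki L, 8 du: H, 9 si:k H.
  The penult (syllable 8, du:) is heavy, so it takes stress.
  → primary stress on syllable 8.

yes: 5→8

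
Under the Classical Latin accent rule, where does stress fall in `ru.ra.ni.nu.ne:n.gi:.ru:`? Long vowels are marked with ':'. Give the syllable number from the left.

6

Classical Latin: stress the penult if heavy (long vowel or closed), else the antepenult.
Weights: 5 ne:n H, 6 gi: H, 7 ru: H.
The penult (syllable 6, gi:) is heavy, so it takes stress.
Stress on syllable 6: ru.ra.ni.nu.ne:n.ˈgi:.ru:.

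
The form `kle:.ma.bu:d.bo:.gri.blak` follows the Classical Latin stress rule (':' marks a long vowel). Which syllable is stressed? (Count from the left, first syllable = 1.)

Classical Latin: stress the penult if heavy (long vowel or closed), else the antepenult.
Weights: 4 bo: H, 5 gri L, 6 blak H.
The penult (syllable 5, gri) is light, so stress falls on the antepenult (syllable 4, bo:).
Stress on syllable 4: kle:.ma.bu:d.ˈbo:.gri.blak.

4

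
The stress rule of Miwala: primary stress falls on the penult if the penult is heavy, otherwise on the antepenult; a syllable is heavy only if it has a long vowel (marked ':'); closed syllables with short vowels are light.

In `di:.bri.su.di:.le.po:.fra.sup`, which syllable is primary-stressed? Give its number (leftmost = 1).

Weights: 6 po: H, 7 fra L, 8 sup L.
The penult (syllable 7, fra) is light, so stress falls on the antepenult (syllable 6, po:).
Primary stress: syllable 6 → di:.bri.su.di:.le.ˈpo:.fra.sup.

6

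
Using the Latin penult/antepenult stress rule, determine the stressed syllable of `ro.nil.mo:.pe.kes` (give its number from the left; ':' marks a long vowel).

Classical Latin: stress the penult if heavy (long vowel or closed), else the antepenult.
Weights: 3 mo: H, 4 pe L, 5 kes H.
The penult (syllable 4, pe) is light, so stress falls on the antepenult (syllable 3, mo:).
Stress on syllable 3: ro.nil.ˈmo:.pe.kes.

3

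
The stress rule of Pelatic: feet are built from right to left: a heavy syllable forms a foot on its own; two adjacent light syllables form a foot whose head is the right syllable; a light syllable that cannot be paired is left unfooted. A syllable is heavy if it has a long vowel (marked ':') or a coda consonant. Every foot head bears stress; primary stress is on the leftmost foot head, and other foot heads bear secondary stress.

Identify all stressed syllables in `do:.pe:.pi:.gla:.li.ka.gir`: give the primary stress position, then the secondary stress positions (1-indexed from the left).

primary 1, secondary 2, 3, 4, 6, 7

Weights: 1 do: H, 2 pe: H, 3 pi: H, 4 gla: H, 5 li L, 6 ka L, 7 gir H.
Parse right to left (heavy = foot alone; LL = one foot; stranded L unfooted): (ˈdo:) (ˈpe:) (ˈpi:) (ˈgla:) (li.ˈka) (ˈgir).
Foot heads: 1, 2, 3, 4, 6, 7.
Primary stress on the leftmost head = syllable 1.
Secondary stress on 2, 3, 4, 6, 7: ˈdo:.ˌpe:.ˌpi:.ˌgla:.li.ˌka.ˌgir.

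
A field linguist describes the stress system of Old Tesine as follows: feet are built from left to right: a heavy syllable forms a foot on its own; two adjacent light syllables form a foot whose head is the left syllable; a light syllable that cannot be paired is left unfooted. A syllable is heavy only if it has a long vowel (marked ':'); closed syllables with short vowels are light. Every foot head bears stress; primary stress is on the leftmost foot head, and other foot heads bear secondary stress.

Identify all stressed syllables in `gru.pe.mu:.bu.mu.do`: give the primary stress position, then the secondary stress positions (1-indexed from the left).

Weights: 1 gru L, 2 pe L, 3 mu: H, 4 bu L, 5 mu L, 6 do L.
Parse left to right (heavy = foot alone; LL = one foot; stranded L unfooted): (ˈgru.pe) (ˈmu:) (ˈbu.mu) do.
Foot heads: 1, 3, 4.
Primary stress on the leftmost head = syllable 1.
Secondary stress on 3, 4: ˈgru.pe.ˌmu:.ˌbu.mu.do.

primary 1, secondary 3, 4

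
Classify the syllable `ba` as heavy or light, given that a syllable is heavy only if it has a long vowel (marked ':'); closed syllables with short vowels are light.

`ba`: short vowel, open (no coda). Short vowel → light.

light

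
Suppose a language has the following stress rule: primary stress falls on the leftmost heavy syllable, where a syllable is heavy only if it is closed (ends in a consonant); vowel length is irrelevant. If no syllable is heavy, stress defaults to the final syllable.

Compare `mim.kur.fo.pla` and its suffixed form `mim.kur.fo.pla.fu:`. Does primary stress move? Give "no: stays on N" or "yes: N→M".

no: stays on 1

Base `mim.kur.fo.pla` (4 syllables):
  Weights: 1 mim H, 2 kur H, 3 fo L, 4 pla L.
  Heavy syllables in the domain: 1, 2. The leftmost is syllable 1 (mim).
  → primary stress on syllable 1.
Suffixed `mim.kur.fo.pla.fu:` (5 syllables):
  Weights: 1 mim H, 2 kur H, 3 fo L, 4 pla L, 5 fu: L.
  Heavy syllables in the domain: 1, 2. The leftmost is syllable 1 (mim).
  → primary stress on syllable 1.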